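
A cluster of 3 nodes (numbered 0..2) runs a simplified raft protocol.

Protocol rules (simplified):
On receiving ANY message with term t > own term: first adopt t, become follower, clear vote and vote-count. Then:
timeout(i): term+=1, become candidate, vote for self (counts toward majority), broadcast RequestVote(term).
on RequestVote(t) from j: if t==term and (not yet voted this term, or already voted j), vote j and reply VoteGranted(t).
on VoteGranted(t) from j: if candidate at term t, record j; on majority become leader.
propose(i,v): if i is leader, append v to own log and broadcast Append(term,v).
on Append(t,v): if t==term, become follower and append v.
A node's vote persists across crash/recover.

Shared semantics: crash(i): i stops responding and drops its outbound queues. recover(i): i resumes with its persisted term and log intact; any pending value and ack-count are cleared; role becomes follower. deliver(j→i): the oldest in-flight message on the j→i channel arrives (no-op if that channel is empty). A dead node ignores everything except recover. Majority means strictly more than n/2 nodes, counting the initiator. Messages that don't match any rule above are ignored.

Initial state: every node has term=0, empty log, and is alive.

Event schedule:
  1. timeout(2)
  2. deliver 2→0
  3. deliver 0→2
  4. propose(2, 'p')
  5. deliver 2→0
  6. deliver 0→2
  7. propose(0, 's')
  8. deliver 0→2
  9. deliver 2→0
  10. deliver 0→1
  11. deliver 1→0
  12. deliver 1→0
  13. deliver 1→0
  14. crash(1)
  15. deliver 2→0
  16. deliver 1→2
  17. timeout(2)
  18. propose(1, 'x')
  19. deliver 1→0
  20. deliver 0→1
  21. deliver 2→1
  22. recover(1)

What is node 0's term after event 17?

1

after 1 — timeout(2): n2:cand/t1/[-]
after 2 — deliver 2→0: n0:foll/t1/[-]
after 3 — deliver 0→2: n2:lead/t1/[-]
after 4 — propose(2,'p'): n2:lead/t1/[p]
after 5 — deliver 2→0: n0:foll/t1/[p]
after 6 — deliver 0→2: ·
after 7 — propose(0,'s'): ·
after 8 — deliver 0→2: ·
after 9 — deliver 2→0: ·
after 10 — deliver 0→1: ·
after 11 — deliver 1→0: ·
after 12 — deliver 1→0: ·
after 13 — deliver 1→0: ·
after 14 — crash(1): n1:✗foll/t0/[-]
after 15 — deliver 2→0: ·
after 16 — deliver 1→2: ·
after 17 — timeout(2): n2:cand/t2/[p]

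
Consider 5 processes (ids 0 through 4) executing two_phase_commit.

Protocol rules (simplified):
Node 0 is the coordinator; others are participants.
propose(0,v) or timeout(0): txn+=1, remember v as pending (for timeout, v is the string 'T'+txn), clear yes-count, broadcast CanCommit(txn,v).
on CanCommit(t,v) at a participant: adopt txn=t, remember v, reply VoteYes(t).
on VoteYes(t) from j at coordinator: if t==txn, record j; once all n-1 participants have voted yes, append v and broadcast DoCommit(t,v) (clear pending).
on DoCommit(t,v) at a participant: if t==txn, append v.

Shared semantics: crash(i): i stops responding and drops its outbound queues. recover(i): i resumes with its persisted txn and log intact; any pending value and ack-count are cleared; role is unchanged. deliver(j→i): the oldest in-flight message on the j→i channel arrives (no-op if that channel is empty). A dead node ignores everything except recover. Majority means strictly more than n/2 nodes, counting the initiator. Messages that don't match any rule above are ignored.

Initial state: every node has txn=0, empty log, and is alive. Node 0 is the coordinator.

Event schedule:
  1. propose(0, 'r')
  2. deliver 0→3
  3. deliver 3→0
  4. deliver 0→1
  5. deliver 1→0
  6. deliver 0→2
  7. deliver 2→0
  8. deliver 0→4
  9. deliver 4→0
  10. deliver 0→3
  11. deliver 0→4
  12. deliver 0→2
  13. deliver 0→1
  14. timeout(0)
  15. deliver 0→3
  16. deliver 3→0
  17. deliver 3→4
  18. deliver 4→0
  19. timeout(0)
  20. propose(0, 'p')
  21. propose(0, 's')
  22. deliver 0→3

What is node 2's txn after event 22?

step 1 propose(0,'r'): 0={coor,t=1,log=-}
step 2 deliver 0→3: 3={part,t=1,log=-}
step 3 deliver 3→0: —
step 4 deliver 0→1: 1={part,t=1,log=-}
step 5 deliver 1→0: —
step 6 deliver 0→2: 2={part,t=1,log=-}
step 7 deliver 2→0: —
step 8 deliver 0→4: 4={part,t=1,log=-}
step 9 deliver 4→0: 0={coor,t=1,log=r}
step 10 deliver 0→3: 3={part,t=1,log=r}
step 11 deliver 0→4: 4={part,t=1,log=r}
step 12 deliver 0→2: 2={part,t=1,log=r}
step 13 deliver 0→1: 1={part,t=1,log=r}
step 14 timeout(0): 0={coor,t=2,log=r}
step 15 deliver 0→3: 3={part,t=2,log=r}
step 16 deliver 3→0: —
step 17 deliver 3→4: —
step 18 deliver 4→0: —
step 19 timeout(0): 0={coor,t=3,log=r}
step 20 propose(0,'p'): 0={coor,t=4,log=r}
step 21 propose(0,'s'): 0={coor,t=5,log=r}
step 22 deliver 0→3: 3={part,t=3,log=r}

1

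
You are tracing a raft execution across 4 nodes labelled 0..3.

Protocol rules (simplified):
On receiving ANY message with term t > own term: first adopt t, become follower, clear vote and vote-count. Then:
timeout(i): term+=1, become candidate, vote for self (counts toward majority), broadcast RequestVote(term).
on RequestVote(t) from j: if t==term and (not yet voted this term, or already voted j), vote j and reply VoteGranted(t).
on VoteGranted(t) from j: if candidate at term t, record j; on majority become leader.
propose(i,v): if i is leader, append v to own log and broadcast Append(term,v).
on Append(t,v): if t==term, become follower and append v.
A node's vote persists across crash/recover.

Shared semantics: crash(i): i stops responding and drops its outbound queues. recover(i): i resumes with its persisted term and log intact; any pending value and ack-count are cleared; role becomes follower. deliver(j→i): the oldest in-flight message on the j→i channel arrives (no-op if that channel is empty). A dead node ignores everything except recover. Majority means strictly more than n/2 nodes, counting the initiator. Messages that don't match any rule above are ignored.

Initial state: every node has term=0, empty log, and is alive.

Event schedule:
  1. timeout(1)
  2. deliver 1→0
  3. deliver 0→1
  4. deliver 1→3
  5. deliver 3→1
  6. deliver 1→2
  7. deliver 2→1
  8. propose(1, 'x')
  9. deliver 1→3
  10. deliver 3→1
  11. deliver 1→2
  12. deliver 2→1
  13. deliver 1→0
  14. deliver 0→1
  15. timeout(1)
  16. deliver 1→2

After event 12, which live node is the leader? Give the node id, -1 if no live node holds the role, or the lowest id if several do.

1

e1 timeout(1): 1[cand,t=1,-]
e2 deliver 1→0: 0[foll,t=1,-]
e3 deliver 0→1: ·
e4 deliver 1→3: 3[foll,t=1,-]
e5 deliver 3→1: 1[lead,t=1,-]
e6 deliver 1→2: 2[foll,t=1,-]
e7 deliver 2→1: ·
e8 propose(1,'x'): 1[lead,t=1,x]
e9 deliver 1→3: 3[foll,t=1,x]
e10 deliver 3→1: ·
e11 deliver 1→2: 2[foll,t=1,x]
e12 deliver 2→1: ·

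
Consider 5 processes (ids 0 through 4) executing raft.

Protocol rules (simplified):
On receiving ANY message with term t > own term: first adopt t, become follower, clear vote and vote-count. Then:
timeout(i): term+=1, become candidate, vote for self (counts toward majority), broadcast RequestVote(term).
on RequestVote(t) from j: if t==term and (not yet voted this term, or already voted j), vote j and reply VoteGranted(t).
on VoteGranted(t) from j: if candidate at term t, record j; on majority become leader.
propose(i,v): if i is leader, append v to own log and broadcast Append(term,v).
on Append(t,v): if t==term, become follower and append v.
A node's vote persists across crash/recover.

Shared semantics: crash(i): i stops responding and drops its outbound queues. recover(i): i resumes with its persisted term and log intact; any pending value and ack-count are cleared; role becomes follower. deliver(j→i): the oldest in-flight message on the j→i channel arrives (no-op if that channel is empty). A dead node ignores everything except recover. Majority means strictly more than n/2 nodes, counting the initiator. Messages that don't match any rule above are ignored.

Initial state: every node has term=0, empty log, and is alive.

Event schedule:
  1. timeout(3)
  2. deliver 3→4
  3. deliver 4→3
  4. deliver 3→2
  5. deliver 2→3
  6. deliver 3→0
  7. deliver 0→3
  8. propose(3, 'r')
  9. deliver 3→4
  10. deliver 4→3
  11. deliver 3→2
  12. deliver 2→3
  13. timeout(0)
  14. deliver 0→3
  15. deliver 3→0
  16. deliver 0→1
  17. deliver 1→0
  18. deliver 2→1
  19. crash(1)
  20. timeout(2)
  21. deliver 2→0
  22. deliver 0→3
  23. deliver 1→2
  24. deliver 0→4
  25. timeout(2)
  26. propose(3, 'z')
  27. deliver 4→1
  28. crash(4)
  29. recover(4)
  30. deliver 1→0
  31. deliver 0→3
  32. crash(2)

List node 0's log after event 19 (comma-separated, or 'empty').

empty

step 1 timeout(3): 3={cand,t=1,log=-}
step 2 deliver 3→4: 4={foll,t=1,log=-}
step 3 deliver 4→3: —
step 4 deliver 3→2: 2={foll,t=1,log=-}
step 5 deliver 2→3: 3={lead,t=1,log=-}
step 6 deliver 3→0: 0={foll,t=1,log=-}
step 7 deliver 0→3: —
step 8 propose(3,'r'): 3={lead,t=1,log=r}
step 9 deliver 3→4: 4={foll,t=1,log=r}
step 10 deliver 4→3: —
step 11 deliver 3→2: 2={foll,t=1,log=r}
step 12 deliver 2→3: —
step 13 timeout(0): 0={cand,t=2,log=-}
step 14 deliver 0→3: 3={foll,t=2,log=r}
step 15 deliver 3→0: —
step 16 deliver 0→1: 1={foll,t=2,log=-}
step 17 deliver 1→0: —
step 18 deliver 2→1: —
step 19 crash(1): 1={✗foll,t=2,log=-}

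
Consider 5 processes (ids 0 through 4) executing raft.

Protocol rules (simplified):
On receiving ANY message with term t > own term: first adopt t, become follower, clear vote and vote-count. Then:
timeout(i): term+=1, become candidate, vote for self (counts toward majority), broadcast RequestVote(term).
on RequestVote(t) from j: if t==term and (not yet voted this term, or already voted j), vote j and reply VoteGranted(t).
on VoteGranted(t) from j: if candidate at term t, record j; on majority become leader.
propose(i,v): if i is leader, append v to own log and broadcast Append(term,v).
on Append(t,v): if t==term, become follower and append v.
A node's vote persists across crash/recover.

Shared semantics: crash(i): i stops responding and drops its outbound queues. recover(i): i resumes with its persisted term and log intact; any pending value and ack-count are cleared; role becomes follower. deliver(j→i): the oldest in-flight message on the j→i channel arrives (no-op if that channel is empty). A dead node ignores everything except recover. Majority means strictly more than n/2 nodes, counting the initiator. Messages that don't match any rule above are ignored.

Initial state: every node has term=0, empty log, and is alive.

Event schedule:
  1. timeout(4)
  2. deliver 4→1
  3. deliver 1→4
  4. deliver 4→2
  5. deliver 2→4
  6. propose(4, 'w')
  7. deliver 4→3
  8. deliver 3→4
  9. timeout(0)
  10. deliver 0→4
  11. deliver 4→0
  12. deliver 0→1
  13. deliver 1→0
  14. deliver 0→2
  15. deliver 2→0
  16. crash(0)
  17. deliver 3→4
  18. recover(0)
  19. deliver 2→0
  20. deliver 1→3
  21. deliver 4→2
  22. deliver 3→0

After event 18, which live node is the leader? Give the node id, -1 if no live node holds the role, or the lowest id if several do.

[1] timeout(4) → N4(cand t1 [-])
[2] deliver 4→1 → N1(foll t1 [-])
[3] deliver 1→4 → ∅
[4] deliver 4→2 → N2(foll t1 [-])
[5] deliver 2→4 → N4(lead t1 [-])
[6] propose(4,'w') → N4(lead t1 [w])
[7] deliver 4→3 → N3(foll t1 [-])
[8] deliver 3→4 → ∅
[9] timeout(0) → N0(cand t1 [-])
[10] deliver 0→4 → ∅
[11] deliver 4→0 → ∅
[12] deliver 0→1 → ∅
[13] deliver 1→0 → ∅
[14] deliver 0→2 → ∅
[15] deliver 2→0 → ∅
[16] crash(0) → N0(✗cand t1 [-])
[17] deliver 3→4 → ∅
[18] recover(0) → N0(foll t1 [-])

4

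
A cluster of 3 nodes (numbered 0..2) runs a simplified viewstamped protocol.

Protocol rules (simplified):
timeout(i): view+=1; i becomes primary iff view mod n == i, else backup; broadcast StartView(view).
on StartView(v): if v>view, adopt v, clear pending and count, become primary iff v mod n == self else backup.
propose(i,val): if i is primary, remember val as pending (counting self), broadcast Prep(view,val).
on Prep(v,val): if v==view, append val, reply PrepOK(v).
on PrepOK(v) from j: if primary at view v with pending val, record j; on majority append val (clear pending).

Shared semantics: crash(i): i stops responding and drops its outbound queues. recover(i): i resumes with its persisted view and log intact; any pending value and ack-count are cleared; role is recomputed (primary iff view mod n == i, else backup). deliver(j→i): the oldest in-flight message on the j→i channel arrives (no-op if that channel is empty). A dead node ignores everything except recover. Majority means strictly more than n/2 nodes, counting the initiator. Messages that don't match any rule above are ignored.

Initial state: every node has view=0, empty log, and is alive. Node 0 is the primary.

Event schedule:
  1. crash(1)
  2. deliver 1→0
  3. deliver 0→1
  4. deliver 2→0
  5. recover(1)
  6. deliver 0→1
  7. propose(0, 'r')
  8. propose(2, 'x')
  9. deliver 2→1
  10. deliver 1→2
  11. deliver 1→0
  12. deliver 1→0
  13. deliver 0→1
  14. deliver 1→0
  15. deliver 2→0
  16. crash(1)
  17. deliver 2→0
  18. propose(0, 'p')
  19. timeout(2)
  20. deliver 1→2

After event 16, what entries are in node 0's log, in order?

after 1 — crash(1): n1:✗back/v0/[-]
after 2 — deliver 1→0: ·
after 3 — deliver 0→1: ·
after 4 — deliver 2→0: ·
after 5 — recover(1): n1:back/v0/[-]
after 6 — deliver 0→1: ·
after 7 — propose(0,'r'): ·
after 8 — propose(2,'x'): ·
after 9 — deliver 2→1: ·
after 10 — deliver 1→2: ·
after 11 — deliver 1→0: ·
after 12 — deliver 1→0: ·
after 13 — deliver 0→1: n1:back/v0/[r]
after 14 — deliver 1→0: n0:prim/v0/[r]
after 15 — deliver 2→0: ·
after 16 — crash(1): n1:✗back/v0/[r]

r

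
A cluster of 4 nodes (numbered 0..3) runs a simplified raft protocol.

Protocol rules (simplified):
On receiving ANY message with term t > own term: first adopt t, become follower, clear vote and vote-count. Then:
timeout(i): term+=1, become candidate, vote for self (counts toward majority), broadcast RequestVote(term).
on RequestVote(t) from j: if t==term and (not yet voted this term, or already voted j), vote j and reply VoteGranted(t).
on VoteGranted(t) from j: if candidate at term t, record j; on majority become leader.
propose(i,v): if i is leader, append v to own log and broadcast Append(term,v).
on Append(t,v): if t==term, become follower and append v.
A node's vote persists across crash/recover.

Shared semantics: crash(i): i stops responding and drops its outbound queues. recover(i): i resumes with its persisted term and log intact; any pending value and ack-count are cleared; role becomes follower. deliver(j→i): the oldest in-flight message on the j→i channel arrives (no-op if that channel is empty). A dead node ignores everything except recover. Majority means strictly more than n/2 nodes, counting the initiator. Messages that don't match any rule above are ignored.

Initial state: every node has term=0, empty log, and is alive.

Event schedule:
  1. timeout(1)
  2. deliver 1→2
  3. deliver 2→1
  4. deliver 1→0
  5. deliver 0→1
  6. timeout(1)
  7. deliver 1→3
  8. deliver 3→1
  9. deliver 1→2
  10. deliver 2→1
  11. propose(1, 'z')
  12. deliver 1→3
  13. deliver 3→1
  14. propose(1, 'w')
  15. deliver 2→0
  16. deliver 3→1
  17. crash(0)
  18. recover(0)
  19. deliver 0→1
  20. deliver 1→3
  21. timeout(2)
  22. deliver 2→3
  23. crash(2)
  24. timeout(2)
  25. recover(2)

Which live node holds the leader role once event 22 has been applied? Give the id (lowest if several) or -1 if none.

[1] timeout(1) → N1(cand t1 [-])
[2] deliver 1→2 → N2(foll t1 [-])
[3] deliver 2→1 → ∅
[4] deliver 1→0 → N0(foll t1 [-])
[5] deliver 0→1 → N1(lead t1 [-])
[6] timeout(1) → N1(cand t2 [-])
[7] deliver 1→3 → N3(foll t1 [-])
[8] deliver 3→1 → ∅
[9] deliver 1→2 → N2(foll t2 [-])
[10] deliver 2→1 → ∅
[11] propose(1,'z') → ∅
[12] deliver 1→3 → N3(foll t2 [-])
[13] deliver 3→1 → N1(lead t2 [-])
[14] propose(1,'w') → N1(lead t2 [w])
[15] deliver 2→0 → ∅
[16] deliver 3→1 → ∅
[17] crash(0) → N0(✗foll t1 [-])
[18] recover(0) → N0(foll t1 [-])
[19] deliver 0→1 → ∅
[20] deliver 1→3 → N3(foll t2 [w])
[21] timeout(2) → N2(cand t3 [-])
[22] deliver 2→3 → N3(foll t3 [w])

1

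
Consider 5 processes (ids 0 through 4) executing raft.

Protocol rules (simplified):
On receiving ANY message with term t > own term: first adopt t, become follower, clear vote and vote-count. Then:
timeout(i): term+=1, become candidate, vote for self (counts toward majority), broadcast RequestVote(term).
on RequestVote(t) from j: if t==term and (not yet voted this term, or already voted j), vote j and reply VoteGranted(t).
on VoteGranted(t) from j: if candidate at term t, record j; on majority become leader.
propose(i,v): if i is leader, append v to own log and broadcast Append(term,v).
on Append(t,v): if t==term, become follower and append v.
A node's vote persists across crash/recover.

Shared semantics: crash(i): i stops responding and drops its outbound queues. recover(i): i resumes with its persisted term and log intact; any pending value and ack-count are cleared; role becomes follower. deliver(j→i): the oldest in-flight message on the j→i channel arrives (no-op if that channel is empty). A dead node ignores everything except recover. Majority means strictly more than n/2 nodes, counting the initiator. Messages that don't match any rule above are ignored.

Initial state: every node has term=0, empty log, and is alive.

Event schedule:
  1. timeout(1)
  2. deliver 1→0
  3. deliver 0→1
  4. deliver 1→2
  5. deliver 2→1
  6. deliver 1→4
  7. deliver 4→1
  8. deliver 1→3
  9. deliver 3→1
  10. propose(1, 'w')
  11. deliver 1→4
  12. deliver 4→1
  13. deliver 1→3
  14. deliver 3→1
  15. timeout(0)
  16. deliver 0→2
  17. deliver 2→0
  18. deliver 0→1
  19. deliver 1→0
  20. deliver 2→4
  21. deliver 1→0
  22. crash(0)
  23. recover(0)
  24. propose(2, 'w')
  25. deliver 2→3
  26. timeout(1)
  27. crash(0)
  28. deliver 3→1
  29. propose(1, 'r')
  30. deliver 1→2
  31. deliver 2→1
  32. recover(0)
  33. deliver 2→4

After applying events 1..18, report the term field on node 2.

2

step 1 timeout(1): 1={cand,t=1,log=-}
step 2 deliver 1→0: 0={foll,t=1,log=-}
step 3 deliver 0→1: —
step 4 deliver 1→2: 2={foll,t=1,log=-}
step 5 deliver 2→1: 1={lead,t=1,log=-}
step 6 deliver 1→4: 4={foll,t=1,log=-}
step 7 deliver 4→1: —
step 8 deliver 1→3: 3={foll,t=1,log=-}
step 9 deliver 3→1: —
step 10 propose(1,'w'): 1={lead,t=1,log=w}
step 11 deliver 1→4: 4={foll,t=1,log=w}
step 12 deliver 4→1: —
step 13 deliver 1→3: 3={foll,t=1,log=w}
step 14 deliver 3→1: —
step 15 timeout(0): 0={cand,t=2,log=-}
step 16 deliver 0→2: 2={foll,t=2,log=-}
step 17 deliver 2→0: —
step 18 deliver 0→1: 1={foll,t=2,log=w}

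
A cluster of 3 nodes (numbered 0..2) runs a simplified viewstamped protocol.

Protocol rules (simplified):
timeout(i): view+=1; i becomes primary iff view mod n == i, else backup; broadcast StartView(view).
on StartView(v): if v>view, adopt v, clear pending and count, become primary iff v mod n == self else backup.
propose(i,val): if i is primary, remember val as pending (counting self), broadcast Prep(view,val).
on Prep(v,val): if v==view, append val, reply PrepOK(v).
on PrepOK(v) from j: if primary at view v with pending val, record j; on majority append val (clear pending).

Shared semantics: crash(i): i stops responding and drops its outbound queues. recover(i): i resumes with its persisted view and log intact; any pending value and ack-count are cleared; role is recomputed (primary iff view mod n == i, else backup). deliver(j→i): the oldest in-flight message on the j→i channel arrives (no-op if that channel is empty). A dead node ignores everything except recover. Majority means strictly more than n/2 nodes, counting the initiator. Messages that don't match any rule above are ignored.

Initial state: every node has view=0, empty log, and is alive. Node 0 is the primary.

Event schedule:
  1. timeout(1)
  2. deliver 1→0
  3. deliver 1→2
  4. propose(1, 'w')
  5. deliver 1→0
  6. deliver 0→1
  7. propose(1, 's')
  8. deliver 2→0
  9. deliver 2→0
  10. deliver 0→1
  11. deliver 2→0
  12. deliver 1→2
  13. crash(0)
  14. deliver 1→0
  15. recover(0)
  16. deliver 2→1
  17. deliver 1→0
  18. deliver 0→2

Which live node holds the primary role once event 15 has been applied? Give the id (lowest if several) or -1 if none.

1

step 1 timeout(1): 1={prim,v=1,log=-}
step 2 deliver 1→0: 0={back,v=1,log=-}
step 3 deliver 1→2: 2={back,v=1,log=-}
step 4 propose(1,'w'): —
step 5 deliver 1→0: 0={back,v=1,log=w}
step 6 deliver 0→1: 1={prim,v=1,log=w}
step 7 propose(1,'s'): —
step 8 deliver 2→0: —
step 9 deliver 2→0: —
step 10 deliver 0→1: —
step 11 deliver 2→0: —
step 12 deliver 1→2: 2={back,v=1,log=w}
step 13 crash(0): 0={✗back,v=1,log=w}
step 14 deliver 1→0: —
step 15 recover(0): 0={back,v=1,log=w}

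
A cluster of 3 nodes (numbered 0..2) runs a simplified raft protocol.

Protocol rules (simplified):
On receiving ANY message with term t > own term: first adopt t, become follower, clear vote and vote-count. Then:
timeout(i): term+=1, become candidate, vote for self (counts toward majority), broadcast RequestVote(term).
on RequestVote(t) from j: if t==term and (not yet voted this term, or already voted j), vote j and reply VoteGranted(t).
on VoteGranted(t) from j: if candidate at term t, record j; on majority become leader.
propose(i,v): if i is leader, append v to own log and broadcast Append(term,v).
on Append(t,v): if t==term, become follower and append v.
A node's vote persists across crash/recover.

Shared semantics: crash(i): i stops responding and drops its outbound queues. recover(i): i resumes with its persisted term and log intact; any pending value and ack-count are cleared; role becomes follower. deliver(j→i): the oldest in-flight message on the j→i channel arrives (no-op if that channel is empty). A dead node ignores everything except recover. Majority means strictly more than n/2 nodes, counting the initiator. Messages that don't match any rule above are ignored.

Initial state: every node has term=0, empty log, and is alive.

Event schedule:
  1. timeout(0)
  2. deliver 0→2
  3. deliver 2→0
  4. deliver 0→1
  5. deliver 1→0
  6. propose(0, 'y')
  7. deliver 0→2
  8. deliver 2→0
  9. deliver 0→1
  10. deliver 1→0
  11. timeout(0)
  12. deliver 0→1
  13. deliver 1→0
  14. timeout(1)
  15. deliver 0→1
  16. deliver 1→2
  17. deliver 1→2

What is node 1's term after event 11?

step 1 timeout(0): 0={cand,t=1,log=-}
step 2 deliver 0→2: 2={foll,t=1,log=-}
step 3 deliver 2→0: 0={lead,t=1,log=-}
step 4 deliver 0→1: 1={foll,t=1,log=-}
step 5 deliver 1→0: —
step 6 propose(0,'y'): 0={lead,t=1,log=y}
step 7 deliver 0→2: 2={foll,t=1,log=y}
step 8 deliver 2→0: —
step 9 deliver 0→1: 1={foll,t=1,log=y}
step 10 deliver 1→0: —
step 11 timeout(0): 0={cand,t=2,log=y}

1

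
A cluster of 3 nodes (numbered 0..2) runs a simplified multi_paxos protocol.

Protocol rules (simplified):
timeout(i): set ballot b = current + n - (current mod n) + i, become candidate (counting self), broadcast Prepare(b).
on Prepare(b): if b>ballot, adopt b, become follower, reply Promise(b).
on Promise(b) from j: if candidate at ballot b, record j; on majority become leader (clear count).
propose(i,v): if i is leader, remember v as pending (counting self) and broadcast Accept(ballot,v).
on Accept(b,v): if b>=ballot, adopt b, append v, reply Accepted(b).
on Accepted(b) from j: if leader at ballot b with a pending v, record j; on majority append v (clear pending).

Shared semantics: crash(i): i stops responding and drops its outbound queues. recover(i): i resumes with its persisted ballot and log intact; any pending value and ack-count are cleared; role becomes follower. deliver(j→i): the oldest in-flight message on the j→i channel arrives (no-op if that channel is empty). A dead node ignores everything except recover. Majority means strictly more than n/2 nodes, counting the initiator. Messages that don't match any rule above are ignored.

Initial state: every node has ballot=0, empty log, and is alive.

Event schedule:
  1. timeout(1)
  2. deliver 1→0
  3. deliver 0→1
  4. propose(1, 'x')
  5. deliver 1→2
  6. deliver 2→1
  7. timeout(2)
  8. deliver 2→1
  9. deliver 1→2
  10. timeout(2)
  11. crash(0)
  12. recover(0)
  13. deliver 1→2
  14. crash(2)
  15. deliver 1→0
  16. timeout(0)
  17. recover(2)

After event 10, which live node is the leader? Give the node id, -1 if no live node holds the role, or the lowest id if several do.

-1

[1] timeout(1) → N1(cand b4 [-])
[2] deliver 1→0 → N0(foll b4 [-])
[3] deliver 0→1 → N1(lead b4 [-])
[4] propose(1,'x') → ∅
[5] deliver 1→2 → N2(foll b4 [-])
[6] deliver 2→1 → ∅
[7] timeout(2) → N2(cand b8 [-])
[8] deliver 2→1 → N1(foll b8 [-])
[9] deliver 1→2 → ∅
[10] timeout(2) → N2(cand b11 [-])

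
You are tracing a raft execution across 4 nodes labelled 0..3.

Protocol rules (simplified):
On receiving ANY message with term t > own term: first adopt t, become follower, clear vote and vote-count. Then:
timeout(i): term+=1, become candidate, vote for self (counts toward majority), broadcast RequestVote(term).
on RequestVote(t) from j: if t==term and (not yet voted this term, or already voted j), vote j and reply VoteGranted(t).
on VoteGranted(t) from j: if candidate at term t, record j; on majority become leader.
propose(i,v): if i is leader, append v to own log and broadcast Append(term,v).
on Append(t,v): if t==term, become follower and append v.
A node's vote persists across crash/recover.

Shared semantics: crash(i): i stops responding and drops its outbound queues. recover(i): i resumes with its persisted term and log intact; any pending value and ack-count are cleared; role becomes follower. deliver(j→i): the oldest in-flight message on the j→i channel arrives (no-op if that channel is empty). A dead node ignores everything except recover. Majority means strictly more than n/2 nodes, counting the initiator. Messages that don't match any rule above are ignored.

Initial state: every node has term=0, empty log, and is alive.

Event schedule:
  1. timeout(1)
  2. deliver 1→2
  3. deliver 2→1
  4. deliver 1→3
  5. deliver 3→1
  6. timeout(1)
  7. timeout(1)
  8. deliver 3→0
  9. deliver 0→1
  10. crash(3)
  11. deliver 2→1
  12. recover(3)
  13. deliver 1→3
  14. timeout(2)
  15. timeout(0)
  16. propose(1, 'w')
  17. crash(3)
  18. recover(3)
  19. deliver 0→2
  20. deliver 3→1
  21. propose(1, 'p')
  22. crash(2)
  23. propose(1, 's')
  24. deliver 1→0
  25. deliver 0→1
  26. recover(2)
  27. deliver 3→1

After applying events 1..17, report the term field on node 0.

1

step 1 timeout(1): 1={cand,t=1,log=-}
step 2 deliver 1→2: 2={foll,t=1,log=-}
step 3 deliver 2→1: —
step 4 deliver 1→3: 3={foll,t=1,log=-}
step 5 deliver 3→1: 1={lead,t=1,log=-}
step 6 timeout(1): 1={cand,t=2,log=-}
step 7 timeout(1): 1={cand,t=3,log=-}
step 8 deliver 3→0: —
step 9 deliver 0→1: —
step 10 crash(3): 3={✗foll,t=1,log=-}
step 11 deliver 2→1: —
step 12 recover(3): 3={foll,t=1,log=-}
step 13 deliver 1→3: 3={foll,t=2,log=-}
step 14 timeout(2): 2={cand,t=2,log=-}
step 15 timeout(0): 0={cand,t=1,log=-}
step 16 propose(1,'w'): —
step 17 crash(3): 3={✗foll,t=2,log=-}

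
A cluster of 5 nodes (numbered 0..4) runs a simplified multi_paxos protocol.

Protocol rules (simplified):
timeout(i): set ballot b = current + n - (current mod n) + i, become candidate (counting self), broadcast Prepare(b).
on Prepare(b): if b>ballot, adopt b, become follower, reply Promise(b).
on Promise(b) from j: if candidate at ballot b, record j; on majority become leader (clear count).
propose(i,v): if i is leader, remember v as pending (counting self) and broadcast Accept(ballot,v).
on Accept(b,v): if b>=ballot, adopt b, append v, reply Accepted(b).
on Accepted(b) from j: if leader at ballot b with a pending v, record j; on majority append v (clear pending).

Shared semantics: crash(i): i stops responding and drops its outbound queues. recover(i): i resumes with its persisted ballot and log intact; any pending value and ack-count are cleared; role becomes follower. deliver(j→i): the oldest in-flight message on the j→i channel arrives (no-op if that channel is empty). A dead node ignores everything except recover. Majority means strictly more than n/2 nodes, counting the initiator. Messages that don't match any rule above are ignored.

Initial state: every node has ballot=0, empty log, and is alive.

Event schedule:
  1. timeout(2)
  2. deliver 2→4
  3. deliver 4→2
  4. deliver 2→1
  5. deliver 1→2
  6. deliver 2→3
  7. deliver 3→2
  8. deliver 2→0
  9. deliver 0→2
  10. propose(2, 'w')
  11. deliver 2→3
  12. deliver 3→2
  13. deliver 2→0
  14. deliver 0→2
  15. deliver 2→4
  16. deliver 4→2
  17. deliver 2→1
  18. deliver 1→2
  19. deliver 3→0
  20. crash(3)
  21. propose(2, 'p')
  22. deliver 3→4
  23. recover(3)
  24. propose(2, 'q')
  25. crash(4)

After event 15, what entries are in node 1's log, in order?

empty

step 1 timeout(2): 2={cand,b=7,log=-}
step 2 deliver 2→4: 4={foll,b=7,log=-}
step 3 deliver 4→2: —
step 4 deliver 2→1: 1={foll,b=7,log=-}
step 5 deliver 1→2: 2={lead,b=7,log=-}
step 6 deliver 2→3: 3={foll,b=7,log=-}
step 7 deliver 3→2: —
step 8 deliver 2→0: 0={foll,b=7,log=-}
step 9 deliver 0→2: —
step 10 propose(2,'w'): —
step 11 deliver 2→3: 3={foll,b=7,log=w}
step 12 deliver 3→2: —
step 13 deliver 2→0: 0={foll,b=7,log=w}
step 14 deliver 0→2: 2={lead,b=7,log=w}
step 15 deliver 2→4: 4={foll,b=7,log=w}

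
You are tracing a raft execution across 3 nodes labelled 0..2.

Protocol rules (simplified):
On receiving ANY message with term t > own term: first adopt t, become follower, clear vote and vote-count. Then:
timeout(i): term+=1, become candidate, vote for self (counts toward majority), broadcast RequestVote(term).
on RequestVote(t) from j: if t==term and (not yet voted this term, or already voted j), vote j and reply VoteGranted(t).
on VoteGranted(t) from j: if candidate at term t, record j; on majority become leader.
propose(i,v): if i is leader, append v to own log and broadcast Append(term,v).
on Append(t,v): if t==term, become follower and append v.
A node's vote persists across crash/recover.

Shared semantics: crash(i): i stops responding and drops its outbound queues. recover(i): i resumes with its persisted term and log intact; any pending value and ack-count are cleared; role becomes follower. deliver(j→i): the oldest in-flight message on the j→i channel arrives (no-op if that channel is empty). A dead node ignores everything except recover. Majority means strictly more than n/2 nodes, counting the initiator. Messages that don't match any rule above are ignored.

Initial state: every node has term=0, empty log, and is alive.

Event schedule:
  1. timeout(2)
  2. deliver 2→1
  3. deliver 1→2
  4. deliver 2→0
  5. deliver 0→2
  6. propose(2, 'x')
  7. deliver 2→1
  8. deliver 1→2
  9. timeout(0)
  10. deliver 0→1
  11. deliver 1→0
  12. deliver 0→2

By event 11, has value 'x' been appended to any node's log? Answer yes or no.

yes

step 1 timeout(2): 2={cand,t=1,log=-}
step 2 deliver 2→1: 1={foll,t=1,log=-}
step 3 deliver 1→2: 2={lead,t=1,log=-}
step 4 deliver 2→0: 0={foll,t=1,log=-}
step 5 deliver 0→2: —
step 6 propose(2,'x'): 2={lead,t=1,log=x}
step 7 deliver 2→1: 1={foll,t=1,log=x}
step 8 deliver 1→2: —
step 9 timeout(0): 0={cand,t=2,log=-}
step 10 deliver 0→1: 1={foll,t=2,log=x}
step 11 deliver 1→0: 0={lead,t=2,log=-}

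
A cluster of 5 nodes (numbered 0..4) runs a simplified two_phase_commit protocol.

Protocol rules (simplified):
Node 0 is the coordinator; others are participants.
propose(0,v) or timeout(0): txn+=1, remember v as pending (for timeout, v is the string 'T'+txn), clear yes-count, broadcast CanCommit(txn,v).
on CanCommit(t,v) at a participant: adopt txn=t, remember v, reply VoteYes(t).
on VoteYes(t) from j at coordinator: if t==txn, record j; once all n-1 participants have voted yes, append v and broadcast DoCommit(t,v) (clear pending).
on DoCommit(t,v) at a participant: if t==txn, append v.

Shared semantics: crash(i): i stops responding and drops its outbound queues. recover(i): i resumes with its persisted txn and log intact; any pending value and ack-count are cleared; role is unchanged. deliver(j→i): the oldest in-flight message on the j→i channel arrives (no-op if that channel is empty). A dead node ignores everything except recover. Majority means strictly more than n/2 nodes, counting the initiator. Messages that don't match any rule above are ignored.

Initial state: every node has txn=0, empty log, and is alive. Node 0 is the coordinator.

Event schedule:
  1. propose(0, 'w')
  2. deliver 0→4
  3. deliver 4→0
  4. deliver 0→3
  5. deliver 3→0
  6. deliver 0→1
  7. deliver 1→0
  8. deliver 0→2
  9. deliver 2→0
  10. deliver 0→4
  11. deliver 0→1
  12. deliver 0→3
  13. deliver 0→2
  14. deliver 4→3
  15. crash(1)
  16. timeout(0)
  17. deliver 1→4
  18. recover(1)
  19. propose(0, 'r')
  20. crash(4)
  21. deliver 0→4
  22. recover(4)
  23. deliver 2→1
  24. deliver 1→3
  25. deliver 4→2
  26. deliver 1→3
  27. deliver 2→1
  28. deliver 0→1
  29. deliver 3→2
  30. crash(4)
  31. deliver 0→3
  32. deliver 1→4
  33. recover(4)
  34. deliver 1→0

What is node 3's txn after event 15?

1. propose(0,'w'):  <0:coor t1 ->
2. deliver 0→4:  <4:part t1 ->
3. deliver 4→0:  nop
4. deliver 0→3:  <3:part t1 ->
5. deliver 3→0:  nop
6. deliver 0→1:  <1:part t1 ->
7. deliver 1→0:  nop
8. deliver 0→2:  <2:part t1 ->
9. deliver 2→0:  <0:coor t1 w>
10. deliver 0→4:  <4:part t1 w>
11. deliver 0→1:  <1:part t1 w>
12. deliver 0→3:  <3:part t1 w>
13. deliver 0→2:  <2:part t1 w>
14. deliver 4→3:  nop
15. crash(1):  <1:✗part t1 w>

1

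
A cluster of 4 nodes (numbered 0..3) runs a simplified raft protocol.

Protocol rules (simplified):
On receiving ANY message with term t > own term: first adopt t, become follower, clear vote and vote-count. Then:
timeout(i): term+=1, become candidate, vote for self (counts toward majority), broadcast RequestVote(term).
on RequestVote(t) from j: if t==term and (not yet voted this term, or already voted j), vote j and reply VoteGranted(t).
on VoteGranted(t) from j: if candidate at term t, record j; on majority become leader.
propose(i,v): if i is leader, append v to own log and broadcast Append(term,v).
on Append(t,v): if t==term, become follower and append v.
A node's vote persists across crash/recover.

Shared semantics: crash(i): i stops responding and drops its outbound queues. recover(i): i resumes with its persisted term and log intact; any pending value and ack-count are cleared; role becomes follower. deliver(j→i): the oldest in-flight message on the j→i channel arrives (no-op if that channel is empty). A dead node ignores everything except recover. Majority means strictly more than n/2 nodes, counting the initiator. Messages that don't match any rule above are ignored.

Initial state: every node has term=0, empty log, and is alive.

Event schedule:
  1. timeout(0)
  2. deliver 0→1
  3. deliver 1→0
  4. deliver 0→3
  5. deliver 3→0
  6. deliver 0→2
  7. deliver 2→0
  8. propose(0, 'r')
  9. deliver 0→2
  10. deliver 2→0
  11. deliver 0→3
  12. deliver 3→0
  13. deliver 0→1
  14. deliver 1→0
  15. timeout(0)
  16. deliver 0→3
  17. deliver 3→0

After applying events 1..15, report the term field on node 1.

1. timeout(0):  <0:cand t1 ->
2. deliver 0→1:  <1:foll t1 ->
3. deliver 1→0:  nop
4. deliver 0→3:  <3:foll t1 ->
5. deliver 3→0:  <0:lead t1 ->
6. deliver 0→2:  <2:foll t1 ->
7. deliver 2→0:  nop
8. propose(0,'r'):  <0:lead t1 r>
9. deliver 0→2:  <2:foll t1 r>
10. deliver 2→0:  nop
11. deliver 0→3:  <3:foll t1 r>
12. deliver 3→0:  nop
13. deliver 0→1:  <1:foll t1 r>
14. deliver 1→0:  nop
15. timeout(0):  <0:cand t2 r>

1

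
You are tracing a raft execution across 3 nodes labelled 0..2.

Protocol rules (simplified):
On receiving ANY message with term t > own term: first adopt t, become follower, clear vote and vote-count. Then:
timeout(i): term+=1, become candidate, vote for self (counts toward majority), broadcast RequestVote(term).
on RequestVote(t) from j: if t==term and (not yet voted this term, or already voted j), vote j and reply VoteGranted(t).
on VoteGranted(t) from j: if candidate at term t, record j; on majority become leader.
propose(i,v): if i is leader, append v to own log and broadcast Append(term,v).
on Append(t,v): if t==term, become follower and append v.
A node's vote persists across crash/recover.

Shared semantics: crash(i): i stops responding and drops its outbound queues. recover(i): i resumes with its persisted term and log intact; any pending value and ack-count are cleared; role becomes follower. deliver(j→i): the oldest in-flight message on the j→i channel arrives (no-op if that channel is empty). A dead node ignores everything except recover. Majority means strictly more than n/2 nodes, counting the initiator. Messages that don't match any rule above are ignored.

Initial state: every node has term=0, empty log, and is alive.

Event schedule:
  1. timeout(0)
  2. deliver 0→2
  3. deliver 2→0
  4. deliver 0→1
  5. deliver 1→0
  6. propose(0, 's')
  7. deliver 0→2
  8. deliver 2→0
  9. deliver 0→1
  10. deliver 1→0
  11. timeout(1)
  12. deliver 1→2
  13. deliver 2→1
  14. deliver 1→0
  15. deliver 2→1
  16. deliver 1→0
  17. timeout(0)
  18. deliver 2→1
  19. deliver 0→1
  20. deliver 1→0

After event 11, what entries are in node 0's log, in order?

s

1. timeout(0):  <0:cand t1 ->
2. deliver 0→2:  <2:foll t1 ->
3. deliver 2→0:  <0:lead t1 ->
4. deliver 0→1:  <1:foll t1 ->
5. deliver 1→0:  nop
6. propose(0,'s'):  <0:lead t1 s>
7. deliver 0→2:  <2:foll t1 s>
8. deliver 2→0:  nop
9. deliver 0→1:  <1:foll t1 s>
10. deliver 1→0:  nop
11. timeout(1):  <1:cand t2 s>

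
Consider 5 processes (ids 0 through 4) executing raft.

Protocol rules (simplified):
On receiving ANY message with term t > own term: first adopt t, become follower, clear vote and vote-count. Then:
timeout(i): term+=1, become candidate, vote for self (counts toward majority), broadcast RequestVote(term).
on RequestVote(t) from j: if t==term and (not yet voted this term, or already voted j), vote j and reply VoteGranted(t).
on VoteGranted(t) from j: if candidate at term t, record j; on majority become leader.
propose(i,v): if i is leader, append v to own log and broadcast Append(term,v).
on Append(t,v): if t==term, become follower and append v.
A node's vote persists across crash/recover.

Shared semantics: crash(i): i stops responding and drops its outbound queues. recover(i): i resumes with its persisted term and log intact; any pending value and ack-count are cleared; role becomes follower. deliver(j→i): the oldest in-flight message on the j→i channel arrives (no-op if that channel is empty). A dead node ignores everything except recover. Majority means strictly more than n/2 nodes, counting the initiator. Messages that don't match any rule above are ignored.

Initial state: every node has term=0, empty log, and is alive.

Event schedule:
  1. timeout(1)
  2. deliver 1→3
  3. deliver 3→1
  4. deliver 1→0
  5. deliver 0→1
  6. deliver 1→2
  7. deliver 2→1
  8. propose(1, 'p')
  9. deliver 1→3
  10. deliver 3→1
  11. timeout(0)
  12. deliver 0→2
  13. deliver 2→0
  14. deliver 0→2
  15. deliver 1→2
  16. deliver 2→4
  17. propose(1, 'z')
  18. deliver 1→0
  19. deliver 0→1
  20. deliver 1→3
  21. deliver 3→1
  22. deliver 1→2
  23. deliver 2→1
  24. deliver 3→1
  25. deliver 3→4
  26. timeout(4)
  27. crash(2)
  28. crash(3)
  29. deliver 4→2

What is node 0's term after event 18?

e1 timeout(1): 1[cand,t=1,-]
e2 deliver 1→3: 3[foll,t=1,-]
e3 deliver 3→1: ·
e4 deliver 1→0: 0[foll,t=1,-]
e5 deliver 0→1: 1[lead,t=1,-]
e6 deliver 1→2: 2[foll,t=1,-]
e7 deliver 2→1: ·
e8 propose(1,'p'): 1[lead,t=1,p]
e9 deliver 1→3: 3[foll,t=1,p]
e10 deliver 3→1: ·
e11 timeout(0): 0[cand,t=2,-]
e12 deliver 0→2: 2[foll,t=2,-]
e13 deliver 2→0: ·
e14 deliver 0→2: ·
e15 deliver 1→2: ·
e16 deliver 2→4: ·
e17 propose(1,'z'): 1[lead,t=1,p,z]
e18 deliver 1→0: ·

2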